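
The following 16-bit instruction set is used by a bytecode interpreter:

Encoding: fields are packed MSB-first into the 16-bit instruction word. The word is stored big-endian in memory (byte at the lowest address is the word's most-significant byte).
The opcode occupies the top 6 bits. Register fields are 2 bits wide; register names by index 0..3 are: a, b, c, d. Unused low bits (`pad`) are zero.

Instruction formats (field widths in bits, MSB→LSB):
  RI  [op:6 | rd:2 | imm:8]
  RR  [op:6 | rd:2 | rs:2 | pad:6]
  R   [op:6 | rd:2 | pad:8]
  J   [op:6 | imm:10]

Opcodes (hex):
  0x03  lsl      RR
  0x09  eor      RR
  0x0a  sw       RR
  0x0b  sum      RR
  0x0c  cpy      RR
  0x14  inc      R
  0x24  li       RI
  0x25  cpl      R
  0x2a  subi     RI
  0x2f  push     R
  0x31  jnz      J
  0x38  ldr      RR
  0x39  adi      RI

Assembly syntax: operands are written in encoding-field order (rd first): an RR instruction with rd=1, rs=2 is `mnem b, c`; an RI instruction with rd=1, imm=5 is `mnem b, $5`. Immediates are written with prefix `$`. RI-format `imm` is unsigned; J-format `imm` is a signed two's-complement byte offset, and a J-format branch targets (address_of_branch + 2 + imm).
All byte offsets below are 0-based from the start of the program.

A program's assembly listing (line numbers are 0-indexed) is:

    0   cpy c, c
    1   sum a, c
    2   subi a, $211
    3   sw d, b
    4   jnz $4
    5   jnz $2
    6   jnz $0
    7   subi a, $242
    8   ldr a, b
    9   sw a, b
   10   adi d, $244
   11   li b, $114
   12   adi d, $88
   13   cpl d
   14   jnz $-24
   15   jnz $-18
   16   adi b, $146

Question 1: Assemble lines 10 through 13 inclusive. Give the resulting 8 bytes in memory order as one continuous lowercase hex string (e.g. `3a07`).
e7f49172e7589700

line 10 (adi): pack op=0x39:6|rd=3:2|imm=244:8 = 0xe7f4; big→ e7 f4
line 11 (li): pack op=0x24:6|rd=1:2|imm=114:8 = 0x9172; big→ 91 72
line 12 (adi): pack op=0x39:6|rd=3:2|imm=88:8 = 0xe758; big→ e7 58
line 13 (cpl): pack op=0x25:6|rd=3:2|pad=0:8 = 0x9700; big→ 97 00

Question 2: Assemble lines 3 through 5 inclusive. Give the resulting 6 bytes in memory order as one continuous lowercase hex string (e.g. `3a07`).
2b40c404c402

L3: sw op=0xa:6|rd=3:2|rs=1:2|pad=0:6 ⇒ 0x2b40 ⇒ big 2b 40
L4: jnz op=0x31:6|imm=4:10 ⇒ 0xc404 ⇒ big c4 04
L5: jnz op=0x31:6|imm=2:10 ⇒ 0xc402 ⇒ big c4 02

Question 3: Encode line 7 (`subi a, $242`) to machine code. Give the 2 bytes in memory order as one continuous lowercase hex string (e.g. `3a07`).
a8f2

L7: subi op=0x2a:6|rd=0:2|imm=242:8 ⇒ 0xa8f2 ⇒ big a8 f2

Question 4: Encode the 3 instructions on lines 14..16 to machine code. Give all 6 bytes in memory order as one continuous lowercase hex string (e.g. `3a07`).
c7e8c7eee592

14. jnz fields op=0x31:6|imm=-24:10 → word c7e8h → c7 e8
15. jnz fields op=0x31:6|imm=-18:10 → word c7eeh → c7 ee
16. adi fields op=0x39:6|rd=1:2|imm=146:8 → word e592h → e5 92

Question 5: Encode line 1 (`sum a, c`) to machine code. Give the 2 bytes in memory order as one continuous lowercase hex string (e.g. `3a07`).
line 1 (sum): pack op=0xb:6|rd=0:2|rs=2:2|pad=0:6 = 0x2c80; big→ 2c 80

2c80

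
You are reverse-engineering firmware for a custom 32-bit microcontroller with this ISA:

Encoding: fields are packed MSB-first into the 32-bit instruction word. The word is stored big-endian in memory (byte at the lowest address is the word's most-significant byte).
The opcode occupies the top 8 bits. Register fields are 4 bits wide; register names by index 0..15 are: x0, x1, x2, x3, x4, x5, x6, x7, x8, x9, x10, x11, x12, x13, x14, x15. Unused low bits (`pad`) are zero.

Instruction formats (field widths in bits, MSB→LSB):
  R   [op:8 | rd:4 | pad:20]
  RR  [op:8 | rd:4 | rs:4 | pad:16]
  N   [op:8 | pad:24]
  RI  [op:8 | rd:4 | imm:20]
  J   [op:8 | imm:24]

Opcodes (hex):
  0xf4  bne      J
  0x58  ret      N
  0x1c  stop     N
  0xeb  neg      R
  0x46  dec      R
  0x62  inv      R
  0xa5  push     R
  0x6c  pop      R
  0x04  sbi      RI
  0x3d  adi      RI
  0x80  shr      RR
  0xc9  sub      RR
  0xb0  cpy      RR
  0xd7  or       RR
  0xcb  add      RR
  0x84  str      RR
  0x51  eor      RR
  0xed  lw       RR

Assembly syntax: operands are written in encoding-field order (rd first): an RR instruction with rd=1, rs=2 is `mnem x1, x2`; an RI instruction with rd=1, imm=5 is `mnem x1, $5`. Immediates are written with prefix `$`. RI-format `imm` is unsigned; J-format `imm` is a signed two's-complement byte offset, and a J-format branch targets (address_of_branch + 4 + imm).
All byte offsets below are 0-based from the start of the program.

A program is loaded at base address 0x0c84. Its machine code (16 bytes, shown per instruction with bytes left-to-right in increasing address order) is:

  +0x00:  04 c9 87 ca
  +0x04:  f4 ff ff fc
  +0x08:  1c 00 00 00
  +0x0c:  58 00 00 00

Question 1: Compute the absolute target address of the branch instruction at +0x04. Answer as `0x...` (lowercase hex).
off 0x04: read f4 ff ff fc as big → 0xf4fffffc
  top 8b → 0xf4 → bne [J]
  imm: (w>>0)&0xffffff=0xfffffc (s24→-4) → $-4
  target = base 0x0c84 + off 0x04 + 4 + imm -4 = 0x0c88

0x0c88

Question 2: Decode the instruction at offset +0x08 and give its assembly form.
stop

[08] 1c 00 00 00 → 0x1c000000
  op=0x1c000000>>24=0x1c ⇒ stop (N)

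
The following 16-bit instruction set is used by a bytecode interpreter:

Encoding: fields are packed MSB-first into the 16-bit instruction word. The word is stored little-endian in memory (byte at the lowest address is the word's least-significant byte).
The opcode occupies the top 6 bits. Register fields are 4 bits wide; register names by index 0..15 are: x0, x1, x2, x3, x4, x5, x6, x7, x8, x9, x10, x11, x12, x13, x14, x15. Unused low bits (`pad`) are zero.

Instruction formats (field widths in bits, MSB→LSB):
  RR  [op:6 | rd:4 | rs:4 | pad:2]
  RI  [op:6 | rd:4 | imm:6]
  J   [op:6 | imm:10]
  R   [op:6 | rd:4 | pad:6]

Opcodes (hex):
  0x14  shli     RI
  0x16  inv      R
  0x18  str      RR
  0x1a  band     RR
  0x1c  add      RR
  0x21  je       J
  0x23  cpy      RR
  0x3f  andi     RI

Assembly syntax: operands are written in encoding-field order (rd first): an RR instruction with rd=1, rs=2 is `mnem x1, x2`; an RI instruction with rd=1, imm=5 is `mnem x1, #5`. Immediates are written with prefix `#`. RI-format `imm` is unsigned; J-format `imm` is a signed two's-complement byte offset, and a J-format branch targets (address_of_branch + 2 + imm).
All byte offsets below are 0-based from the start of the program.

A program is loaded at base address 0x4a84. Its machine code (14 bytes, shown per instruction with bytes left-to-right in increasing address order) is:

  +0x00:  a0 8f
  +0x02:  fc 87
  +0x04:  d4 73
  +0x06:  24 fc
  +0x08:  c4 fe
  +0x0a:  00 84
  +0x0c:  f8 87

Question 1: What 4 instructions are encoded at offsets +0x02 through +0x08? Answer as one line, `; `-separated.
[02] fc 87 → 0x87fc
  opcode bits[15:10]=0x21: je/J
  imm@[9:0]=0x3fc (s10→-4) ⇒ #-4
[04] d4 73 → 0x73d4
  opcode bits[15:10]=0x1c: add/RR
  rd@[9:6]=0xf ⇒ x15
  rs@[5:2]=0x5 ⇒ x5
[06] 24 fc → 0xfc24
  opcode bits[15:10]=0x3f: andi/RI
  rd@[9:6]=0x0 ⇒ x0
  imm@[5:0]=0x24 ⇒ #36
[08] c4 fe → 0xfec4
  opcode bits[15:10]=0x3f: andi/RI
  rd@[9:6]=0xb ⇒ x11
  imm@[5:0]=0x4 ⇒ #4

je #-4; add x15, x5; andi x0, #36; andi x11, #4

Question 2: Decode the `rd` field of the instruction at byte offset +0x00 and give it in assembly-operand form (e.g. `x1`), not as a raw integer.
off 0x00: read a0 8f as little → 0x8fa0
  top 6b → 0x23 → cpy [RR]
  [9:6] rd=14 = x14
  [5:2] rs=8 = x8

x14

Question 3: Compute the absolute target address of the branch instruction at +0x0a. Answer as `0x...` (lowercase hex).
0x4a90

@+0a  little-endian(00 84) = 0x8400
  top 6b → 0x21 → je [J]
  imm: (w>>0)&0x3ff=0x0 → #0
  target = base 0x4a84 + off 0x0a + 2 + imm 0 = 0x4a90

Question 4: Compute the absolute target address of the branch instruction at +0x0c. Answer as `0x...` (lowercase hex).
@+0c  little-endian(f8 87) = 0x87f8
  top 6b → 0x21 → je [J]
  imm@[9:0]=0x3f8 (s10→-8) ⇒ #-8
  target = base 0x4a84 + off 0x0c + 2 + imm -8 = 0x4a8a

0x4a8a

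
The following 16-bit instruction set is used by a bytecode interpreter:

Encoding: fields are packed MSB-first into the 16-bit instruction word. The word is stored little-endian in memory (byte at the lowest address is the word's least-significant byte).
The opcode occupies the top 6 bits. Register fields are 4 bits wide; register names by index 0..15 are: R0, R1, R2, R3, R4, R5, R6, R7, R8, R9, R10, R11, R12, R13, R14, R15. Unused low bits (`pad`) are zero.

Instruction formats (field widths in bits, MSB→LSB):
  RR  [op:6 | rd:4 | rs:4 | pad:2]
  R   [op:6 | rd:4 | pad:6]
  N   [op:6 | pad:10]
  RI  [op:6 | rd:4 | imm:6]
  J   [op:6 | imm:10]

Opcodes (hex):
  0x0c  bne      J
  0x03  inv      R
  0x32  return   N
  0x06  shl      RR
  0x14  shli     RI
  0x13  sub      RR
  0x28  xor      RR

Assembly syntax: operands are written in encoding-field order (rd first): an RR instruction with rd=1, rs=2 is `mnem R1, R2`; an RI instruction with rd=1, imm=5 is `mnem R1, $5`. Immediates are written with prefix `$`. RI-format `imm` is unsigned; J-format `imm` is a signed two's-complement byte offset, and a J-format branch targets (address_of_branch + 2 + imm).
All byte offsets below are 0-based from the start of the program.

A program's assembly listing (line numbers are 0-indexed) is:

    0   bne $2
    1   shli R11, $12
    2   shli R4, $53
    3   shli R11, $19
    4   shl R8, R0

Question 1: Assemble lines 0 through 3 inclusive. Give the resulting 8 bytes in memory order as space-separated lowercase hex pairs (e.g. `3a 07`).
0. bne fields op=0xc:6|imm=2:10 → word 3002h → 02 30
1. shli fields op=0x14:6|rd=11:4|imm=12:6 → word 52cch → cc 52
2. shli fields op=0x14:6|rd=4:4|imm=53:6 → word 5135h → 35 51
3. shli fields op=0x14:6|rd=11:4|imm=19:6 → word 52d3h → d3 52

02 30 cc 52 35 51 d3 52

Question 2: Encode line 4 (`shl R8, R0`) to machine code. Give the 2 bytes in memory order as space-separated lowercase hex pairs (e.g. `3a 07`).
L4: shl op=0x6:6|rd=8:4|rs=0:4|pad=0:2 ⇒ 0x1a00 ⇒ little 00 1a

00 1a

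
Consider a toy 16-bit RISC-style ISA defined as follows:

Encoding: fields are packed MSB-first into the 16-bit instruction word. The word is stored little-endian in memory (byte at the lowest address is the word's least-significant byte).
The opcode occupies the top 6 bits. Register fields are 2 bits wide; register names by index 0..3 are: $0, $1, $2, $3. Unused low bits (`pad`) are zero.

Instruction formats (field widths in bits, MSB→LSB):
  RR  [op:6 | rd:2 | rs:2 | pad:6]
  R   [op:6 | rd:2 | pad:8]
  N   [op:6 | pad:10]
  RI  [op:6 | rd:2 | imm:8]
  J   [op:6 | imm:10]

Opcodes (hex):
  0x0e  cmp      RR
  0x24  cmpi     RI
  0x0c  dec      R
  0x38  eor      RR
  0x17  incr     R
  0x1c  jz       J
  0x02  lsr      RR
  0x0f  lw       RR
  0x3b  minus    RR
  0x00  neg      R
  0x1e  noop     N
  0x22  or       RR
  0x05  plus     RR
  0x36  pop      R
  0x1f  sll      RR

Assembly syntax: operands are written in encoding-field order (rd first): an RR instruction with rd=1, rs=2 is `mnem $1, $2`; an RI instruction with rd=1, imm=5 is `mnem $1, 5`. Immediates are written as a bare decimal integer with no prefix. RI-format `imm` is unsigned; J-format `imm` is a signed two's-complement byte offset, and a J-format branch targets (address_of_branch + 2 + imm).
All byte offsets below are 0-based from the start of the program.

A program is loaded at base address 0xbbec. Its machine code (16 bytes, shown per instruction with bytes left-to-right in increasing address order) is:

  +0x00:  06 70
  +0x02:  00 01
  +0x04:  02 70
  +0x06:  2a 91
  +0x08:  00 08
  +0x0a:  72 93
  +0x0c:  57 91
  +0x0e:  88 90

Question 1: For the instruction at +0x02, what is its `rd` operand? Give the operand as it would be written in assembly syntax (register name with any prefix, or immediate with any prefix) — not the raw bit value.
$1

@+02  little-endian(00 01) = 0x0100
  opcode bits[15:10]=0x0: neg/R
  [9:8] rd=1 = $1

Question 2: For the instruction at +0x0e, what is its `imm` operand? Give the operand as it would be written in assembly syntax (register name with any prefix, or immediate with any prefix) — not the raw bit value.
136

[0e] 88 90 → 0x9088
  op=0x9088>>10=0x24 ⇒ cmpi (RI)
  rd: (w>>8)&0x3=0x0 → $0
  imm: (w>>0)&0xff=0x88 → 136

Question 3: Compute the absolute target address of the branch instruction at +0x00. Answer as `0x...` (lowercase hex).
0xbbf4

@+00  little-endian(06 70) = 0x7006
  op=0x7006>>10=0x1c ⇒ jz (J)
  [9:0] imm=6 = 6
  target = base 0xbbec + off 0x00 + 2 + imm 6 = 0xbbf4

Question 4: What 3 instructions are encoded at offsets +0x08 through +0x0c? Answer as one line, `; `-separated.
+0x08: 00 08 ⇒ word 0x0800 (little)
  opcode bits[15:10]=0x2: lsr/RR
  [9:8] rd=0 = $0
  [7:6] rs=0 = $0
+0x0a: 72 93 ⇒ word 0x9372 (little)
  opcode bits[15:10]=0x24: cmpi/RI
  [9:8] rd=3 = $3
  [7:0] imm=114 = 114
+0x0c: 57 91 ⇒ word 0x9157 (little)
  opcode bits[15:10]=0x24: cmpi/RI
  [9:8] rd=1 = $1
  [7:0] imm=87 = 87

lsr $0, $0; cmpi $3, 114; cmpi $1, 87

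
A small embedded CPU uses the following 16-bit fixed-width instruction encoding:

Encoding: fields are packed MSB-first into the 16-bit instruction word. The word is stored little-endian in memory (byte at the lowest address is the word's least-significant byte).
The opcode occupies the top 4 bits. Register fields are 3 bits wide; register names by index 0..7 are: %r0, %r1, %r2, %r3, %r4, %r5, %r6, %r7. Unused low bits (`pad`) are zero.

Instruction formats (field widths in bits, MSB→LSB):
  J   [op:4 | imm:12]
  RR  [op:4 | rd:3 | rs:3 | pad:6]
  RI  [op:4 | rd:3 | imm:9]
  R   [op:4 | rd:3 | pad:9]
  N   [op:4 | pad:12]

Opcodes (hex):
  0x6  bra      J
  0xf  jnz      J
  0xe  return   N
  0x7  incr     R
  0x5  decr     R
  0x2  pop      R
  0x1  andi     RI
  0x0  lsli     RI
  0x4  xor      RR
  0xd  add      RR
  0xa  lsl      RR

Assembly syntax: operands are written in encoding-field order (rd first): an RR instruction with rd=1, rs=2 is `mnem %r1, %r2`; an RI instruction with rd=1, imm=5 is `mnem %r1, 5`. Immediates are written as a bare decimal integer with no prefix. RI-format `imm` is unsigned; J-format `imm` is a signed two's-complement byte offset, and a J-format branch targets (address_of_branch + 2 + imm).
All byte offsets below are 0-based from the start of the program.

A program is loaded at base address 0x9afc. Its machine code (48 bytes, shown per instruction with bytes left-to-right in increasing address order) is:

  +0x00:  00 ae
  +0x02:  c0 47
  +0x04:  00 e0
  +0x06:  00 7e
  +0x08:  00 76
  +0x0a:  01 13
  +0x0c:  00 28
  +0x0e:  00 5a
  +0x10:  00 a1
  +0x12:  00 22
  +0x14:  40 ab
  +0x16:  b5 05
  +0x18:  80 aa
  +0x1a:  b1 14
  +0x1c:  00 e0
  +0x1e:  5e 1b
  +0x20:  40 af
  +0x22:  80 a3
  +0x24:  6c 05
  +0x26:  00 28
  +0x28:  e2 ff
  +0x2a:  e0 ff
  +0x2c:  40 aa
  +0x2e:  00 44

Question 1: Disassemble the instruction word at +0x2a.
jnz -32

[2a] e0 ff → 0xffe0
  op=0xffe0>>12=0xf ⇒ jnz (J)
  imm@[11:0]=0xfe0 (s12→-32) ⇒ -32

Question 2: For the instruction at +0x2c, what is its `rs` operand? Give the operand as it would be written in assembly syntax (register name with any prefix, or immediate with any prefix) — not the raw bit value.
%r1

[2c] 40 aa → 0xaa40
  top 4b → 0xa → lsl [RR]
  rd@[11:9]=0x5 ⇒ %r5
  rs@[8:6]=0x1 ⇒ %r1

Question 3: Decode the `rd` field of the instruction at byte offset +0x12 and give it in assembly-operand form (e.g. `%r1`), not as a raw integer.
%r1

@+12  little-endian(00 22) = 0x2200
  op=0x2200>>12=0x2 ⇒ pop (R)
  [11:9] rd=1 = %r1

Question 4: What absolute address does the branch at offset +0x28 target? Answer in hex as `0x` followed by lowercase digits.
0x9b08

@+28  little-endian(e2 ff) = 0xffe2
  opcode bits[15:12]=0xf: jnz/J
  [11:0] imm=4066 (s12→-30) = -30
  target = base 0x9afc + off 0x28 + 2 + imm -30 = 0x9b08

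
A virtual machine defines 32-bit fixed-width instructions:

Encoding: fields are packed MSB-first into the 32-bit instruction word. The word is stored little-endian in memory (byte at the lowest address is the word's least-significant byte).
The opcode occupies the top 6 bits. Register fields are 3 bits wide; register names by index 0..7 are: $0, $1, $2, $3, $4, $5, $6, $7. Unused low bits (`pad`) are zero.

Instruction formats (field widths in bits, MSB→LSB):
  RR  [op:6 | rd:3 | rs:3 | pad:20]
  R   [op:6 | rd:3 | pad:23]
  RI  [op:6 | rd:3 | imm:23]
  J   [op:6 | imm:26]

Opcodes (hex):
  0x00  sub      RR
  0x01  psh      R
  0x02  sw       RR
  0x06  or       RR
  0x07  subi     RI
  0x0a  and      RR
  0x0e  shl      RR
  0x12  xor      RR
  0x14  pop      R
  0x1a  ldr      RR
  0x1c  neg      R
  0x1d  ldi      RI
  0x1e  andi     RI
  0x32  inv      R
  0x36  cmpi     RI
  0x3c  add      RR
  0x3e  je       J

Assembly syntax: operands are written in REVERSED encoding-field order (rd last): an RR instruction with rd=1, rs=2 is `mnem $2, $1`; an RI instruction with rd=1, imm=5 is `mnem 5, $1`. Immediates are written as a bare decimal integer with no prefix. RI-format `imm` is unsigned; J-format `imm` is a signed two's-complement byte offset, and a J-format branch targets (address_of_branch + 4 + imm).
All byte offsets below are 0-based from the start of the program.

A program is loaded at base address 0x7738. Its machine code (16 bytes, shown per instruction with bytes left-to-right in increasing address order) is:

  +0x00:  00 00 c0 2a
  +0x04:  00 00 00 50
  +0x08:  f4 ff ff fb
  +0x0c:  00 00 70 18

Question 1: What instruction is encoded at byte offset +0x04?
pop $0

[04] 00 00 00 50 → 0x50000000
  top 6b → 0x14 → pop [R]
  rd@[25:23]=0x0 ⇒ $0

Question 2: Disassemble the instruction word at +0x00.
and $4, $5

+0x00: 00 00 c0 2a ⇒ word 0x2ac00000 (little)
  opcode bits[31:26]=0xa: and/RR
  rd: (w>>23)&0x7=0x5 → $5
  rs: (w>>20)&0x7=0x4 → $4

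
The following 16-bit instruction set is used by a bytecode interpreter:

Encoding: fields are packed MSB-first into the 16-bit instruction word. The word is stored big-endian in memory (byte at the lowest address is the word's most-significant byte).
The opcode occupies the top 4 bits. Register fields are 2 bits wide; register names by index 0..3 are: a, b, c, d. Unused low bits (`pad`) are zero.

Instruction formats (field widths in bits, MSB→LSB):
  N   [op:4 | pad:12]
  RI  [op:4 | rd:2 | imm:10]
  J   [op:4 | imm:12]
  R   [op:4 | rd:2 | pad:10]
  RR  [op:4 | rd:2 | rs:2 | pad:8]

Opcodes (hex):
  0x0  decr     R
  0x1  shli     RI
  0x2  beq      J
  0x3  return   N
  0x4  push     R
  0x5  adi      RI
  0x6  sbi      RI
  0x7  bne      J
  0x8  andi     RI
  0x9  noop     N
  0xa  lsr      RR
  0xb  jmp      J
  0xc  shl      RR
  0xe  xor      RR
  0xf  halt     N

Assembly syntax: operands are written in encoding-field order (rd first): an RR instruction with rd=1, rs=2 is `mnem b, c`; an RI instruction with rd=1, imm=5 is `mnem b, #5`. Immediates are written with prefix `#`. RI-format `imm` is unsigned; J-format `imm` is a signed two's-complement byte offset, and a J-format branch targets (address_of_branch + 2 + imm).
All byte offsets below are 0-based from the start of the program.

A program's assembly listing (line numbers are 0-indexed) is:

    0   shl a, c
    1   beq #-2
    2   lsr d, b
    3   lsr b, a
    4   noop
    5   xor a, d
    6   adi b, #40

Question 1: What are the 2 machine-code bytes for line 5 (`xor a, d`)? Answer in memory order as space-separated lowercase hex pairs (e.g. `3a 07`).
e3 00

line 5 (xor): pack op=0xe:4|rd=0:2|rs=3:2|pad=0:8 = 0xe300; big→ e3 00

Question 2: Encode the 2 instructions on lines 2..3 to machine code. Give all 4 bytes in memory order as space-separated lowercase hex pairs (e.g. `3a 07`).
line 2 (lsr): pack op=0xa:4|rd=3:2|rs=1:2|pad=0:8 = 0xad00; big→ ad 00
line 3 (lsr): pack op=0xa:4|rd=1:2|rs=0:2|pad=0:8 = 0xa400; big→ a4 00

ad 00 a4 00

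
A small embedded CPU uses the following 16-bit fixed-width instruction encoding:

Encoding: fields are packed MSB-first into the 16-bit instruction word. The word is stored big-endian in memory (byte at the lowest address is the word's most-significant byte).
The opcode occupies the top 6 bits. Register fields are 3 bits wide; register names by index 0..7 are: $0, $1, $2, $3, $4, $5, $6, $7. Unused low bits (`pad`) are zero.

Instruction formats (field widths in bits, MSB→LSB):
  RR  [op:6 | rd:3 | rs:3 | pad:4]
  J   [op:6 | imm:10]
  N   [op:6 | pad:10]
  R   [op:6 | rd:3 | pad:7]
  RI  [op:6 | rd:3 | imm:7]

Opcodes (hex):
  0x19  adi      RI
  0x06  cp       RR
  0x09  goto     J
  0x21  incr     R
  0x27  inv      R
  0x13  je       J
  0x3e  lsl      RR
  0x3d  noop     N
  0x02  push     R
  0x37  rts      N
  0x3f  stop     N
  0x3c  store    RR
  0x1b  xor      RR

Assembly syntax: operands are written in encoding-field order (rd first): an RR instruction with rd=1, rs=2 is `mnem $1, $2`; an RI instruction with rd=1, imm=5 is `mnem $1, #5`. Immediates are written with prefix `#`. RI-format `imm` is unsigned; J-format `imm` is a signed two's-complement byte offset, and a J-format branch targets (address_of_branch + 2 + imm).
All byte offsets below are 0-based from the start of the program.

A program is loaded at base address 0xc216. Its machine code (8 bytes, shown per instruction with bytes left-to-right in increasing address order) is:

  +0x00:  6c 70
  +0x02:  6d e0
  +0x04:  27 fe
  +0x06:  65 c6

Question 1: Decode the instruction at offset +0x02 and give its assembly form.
[02] 6d e0 → 0x6de0
  op=0x6de0>>10=0x1b ⇒ xor (RR)
  rd: (w>>7)&0x7=0x3 → $3
  rs: (w>>4)&0x7=0x6 → $6

xor $3, $6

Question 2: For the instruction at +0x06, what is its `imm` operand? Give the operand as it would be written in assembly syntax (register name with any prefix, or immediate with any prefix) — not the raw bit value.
@+06  big-endian(65 c6) = 0x65c6
  op=0x65c6>>10=0x19 ⇒ adi (RI)
  [9:7] rd=3 = $3
  [6:0] imm=70 = #70

#70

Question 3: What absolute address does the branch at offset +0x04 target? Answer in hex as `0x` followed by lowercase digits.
0xc21a

+0x04: 27 fe ⇒ word 0x27fe (big)
  top 6b → 0x9 → goto [J]
  imm: (w>>0)&0x3ff=0x3fe (s10→-2) → #-2
  target = base 0xc216 + off 0x04 + 2 + imm -2 = 0xc21a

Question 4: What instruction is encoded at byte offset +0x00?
off 0x00: read 6c 70 as big → 0x6c70
  opcode bits[15:10]=0x1b: xor/RR
  rd@[9:7]=0x0 ⇒ $0
  rs@[6:4]=0x7 ⇒ $7

xor $0, $7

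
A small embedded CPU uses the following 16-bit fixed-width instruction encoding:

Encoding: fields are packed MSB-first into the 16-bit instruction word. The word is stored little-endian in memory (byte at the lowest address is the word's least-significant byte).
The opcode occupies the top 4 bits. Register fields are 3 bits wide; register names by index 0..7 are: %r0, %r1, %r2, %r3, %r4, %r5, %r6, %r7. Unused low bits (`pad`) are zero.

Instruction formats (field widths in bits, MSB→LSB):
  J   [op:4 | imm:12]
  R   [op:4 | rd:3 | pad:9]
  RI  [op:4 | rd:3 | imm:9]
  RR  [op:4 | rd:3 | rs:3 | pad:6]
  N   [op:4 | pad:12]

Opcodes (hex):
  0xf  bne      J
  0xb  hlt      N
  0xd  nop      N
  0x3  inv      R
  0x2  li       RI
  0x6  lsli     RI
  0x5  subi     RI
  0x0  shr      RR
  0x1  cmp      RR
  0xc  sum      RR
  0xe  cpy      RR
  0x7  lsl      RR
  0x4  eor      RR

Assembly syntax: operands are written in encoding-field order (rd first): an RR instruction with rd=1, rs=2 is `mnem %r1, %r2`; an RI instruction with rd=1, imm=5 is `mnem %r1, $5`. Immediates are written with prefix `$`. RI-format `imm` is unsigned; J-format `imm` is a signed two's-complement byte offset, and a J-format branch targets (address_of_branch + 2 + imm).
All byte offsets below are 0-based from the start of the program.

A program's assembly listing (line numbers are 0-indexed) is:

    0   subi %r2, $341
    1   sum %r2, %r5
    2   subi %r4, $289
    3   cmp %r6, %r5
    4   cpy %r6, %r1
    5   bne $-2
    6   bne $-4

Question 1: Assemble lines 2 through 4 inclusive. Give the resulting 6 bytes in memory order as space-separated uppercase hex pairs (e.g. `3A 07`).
21 59 40 1D 40 EC

line 2 (subi): pack op=0x5:4|rd=4:3|imm=289:9 = 0x5921; little→ 21 59
line 3 (cmp): pack op=0x1:4|rd=6:3|rs=5:3|pad=0:6 = 0x1d40; little→ 40 1d
line 4 (cpy): pack op=0xe:4|rd=6:3|rs=1:3|pad=0:6 = 0xec40; little→ 40 ec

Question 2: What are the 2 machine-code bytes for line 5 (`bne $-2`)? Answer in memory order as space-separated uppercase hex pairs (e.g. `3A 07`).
L5: bne op=0xf:4|imm=-2:12 ⇒ 0xfffe ⇒ little fe ff

FE FF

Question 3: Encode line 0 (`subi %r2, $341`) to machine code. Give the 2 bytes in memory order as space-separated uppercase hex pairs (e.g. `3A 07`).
55 55

line 0 (subi): pack op=0x5:4|rd=2:3|imm=341:9 = 0x5555; little→ 55 55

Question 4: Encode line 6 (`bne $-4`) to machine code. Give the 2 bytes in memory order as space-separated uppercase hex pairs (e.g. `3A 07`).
FC FF

L6: bne op=0xf:4|imm=-4:12 ⇒ 0xfffc ⇒ little fc ff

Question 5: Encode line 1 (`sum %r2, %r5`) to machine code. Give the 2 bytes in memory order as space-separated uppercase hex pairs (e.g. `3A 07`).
line 1 (sum): pack op=0xc:4|rd=2:3|rs=5:3|pad=0:6 = 0xc540; little→ 40 c5

40 C5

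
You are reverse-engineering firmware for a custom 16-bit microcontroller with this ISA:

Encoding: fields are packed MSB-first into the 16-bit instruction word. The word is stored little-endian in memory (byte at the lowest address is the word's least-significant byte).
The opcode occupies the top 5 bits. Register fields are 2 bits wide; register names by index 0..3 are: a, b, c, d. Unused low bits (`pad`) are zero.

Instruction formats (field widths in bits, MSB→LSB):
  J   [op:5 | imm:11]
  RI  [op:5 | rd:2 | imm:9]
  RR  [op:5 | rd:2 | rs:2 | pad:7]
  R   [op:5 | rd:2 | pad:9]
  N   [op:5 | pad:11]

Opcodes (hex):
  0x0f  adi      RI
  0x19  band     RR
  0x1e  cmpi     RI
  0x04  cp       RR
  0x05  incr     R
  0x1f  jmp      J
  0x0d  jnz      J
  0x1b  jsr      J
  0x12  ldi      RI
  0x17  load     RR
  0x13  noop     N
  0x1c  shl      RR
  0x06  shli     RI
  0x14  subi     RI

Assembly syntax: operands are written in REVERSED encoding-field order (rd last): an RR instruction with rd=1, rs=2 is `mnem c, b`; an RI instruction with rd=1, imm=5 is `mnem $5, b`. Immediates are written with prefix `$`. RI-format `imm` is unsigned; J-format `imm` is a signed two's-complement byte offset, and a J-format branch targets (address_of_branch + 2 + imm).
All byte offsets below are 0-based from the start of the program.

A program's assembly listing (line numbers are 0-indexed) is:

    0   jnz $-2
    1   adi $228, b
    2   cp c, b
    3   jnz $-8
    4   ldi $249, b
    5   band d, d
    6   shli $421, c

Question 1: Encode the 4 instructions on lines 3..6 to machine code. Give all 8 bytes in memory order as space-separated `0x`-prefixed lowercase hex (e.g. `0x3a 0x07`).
0xf8 0x6f 0xf9 0x92 0x80 0xcf 0xa5 0x35

L3: jnz op=0xd:5|imm=-8:11 ⇒ 0x6ff8 ⇒ little f8 6f
L4: ldi op=0x12:5|rd=1:2|imm=249:9 ⇒ 0x92f9 ⇒ little f9 92
L5: band op=0x19:5|rd=3:2|rs=3:2|pad=0:7 ⇒ 0xcf80 ⇒ little 80 cf
L6: shli op=0x6:5|rd=2:2|imm=421:9 ⇒ 0x35a5 ⇒ little a5 35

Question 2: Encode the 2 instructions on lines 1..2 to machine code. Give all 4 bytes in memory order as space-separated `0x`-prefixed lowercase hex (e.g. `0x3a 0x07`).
line 1 (adi): pack op=0xf:5|rd=1:2|imm=228:9 = 0x7ae4; little→ e4 7a
line 2 (cp): pack op=0x4:5|rd=1:2|rs=2:2|pad=0:7 = 0x2300; little→ 00 23

0xe4 0x7a 0x00 0x23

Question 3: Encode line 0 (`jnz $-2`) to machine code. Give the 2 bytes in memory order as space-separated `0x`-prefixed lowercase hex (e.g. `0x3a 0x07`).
0. jnz fields op=0xd:5|imm=-2:11 → word 6ffeh → fe 6f

0xfe 0x6f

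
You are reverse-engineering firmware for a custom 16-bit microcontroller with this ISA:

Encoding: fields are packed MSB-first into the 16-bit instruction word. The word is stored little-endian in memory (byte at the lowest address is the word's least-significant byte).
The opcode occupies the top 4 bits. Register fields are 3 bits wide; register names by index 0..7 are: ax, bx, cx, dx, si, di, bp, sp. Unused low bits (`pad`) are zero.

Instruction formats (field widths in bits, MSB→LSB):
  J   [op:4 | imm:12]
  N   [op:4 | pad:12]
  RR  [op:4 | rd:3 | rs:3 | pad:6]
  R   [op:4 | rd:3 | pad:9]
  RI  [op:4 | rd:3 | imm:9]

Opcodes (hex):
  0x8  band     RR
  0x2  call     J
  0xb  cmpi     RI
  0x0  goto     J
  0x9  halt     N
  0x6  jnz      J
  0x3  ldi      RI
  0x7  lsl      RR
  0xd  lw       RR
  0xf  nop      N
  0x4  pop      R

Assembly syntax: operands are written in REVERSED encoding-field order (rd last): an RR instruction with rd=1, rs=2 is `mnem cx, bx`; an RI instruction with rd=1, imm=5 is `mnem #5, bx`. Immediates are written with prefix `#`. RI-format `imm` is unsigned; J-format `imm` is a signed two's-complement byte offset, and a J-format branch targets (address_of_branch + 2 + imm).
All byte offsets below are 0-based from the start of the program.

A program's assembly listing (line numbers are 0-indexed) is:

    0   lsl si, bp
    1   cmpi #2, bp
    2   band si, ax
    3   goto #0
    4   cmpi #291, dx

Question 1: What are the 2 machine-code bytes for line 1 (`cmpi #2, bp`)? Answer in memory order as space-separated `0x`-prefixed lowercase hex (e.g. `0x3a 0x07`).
0x02 0xbc

1. cmpi fields op=0xb:4|rd=6:3|imm=2:9 → word bc02h → 02 bc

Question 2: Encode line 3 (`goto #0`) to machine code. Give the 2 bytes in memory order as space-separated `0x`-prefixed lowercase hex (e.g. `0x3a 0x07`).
3. goto fields op=0x0:4|imm=0:12 → word 0000h → 00 00

0x00 0x00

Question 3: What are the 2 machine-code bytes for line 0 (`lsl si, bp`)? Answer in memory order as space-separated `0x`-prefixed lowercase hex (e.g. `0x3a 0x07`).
0x00 0x7d

L0: lsl op=0x7:4|rd=6:3|rs=4:3|pad=0:6 ⇒ 0x7d00 ⇒ little 00 7d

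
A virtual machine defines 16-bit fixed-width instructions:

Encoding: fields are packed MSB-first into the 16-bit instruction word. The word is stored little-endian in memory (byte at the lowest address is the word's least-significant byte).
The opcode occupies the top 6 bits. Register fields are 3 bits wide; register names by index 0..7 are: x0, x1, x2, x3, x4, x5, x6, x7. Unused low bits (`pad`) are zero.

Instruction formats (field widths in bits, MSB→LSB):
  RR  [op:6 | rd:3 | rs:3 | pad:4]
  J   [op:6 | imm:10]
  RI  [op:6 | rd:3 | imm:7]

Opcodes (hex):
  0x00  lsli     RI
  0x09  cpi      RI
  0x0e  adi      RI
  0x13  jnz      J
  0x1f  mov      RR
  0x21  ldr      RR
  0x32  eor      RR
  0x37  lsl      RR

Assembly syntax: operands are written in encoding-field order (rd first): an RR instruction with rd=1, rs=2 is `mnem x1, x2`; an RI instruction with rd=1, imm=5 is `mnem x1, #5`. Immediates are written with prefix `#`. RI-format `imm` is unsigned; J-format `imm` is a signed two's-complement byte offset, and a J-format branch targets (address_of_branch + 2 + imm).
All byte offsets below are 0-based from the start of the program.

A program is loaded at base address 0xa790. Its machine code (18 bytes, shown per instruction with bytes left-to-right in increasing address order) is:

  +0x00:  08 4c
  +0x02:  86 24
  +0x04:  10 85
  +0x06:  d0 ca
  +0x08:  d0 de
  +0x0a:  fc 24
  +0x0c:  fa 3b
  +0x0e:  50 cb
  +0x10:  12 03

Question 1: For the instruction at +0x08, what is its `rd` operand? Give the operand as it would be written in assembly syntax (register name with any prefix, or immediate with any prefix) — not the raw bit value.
+0x08: d0 de ⇒ word 0xded0 (little)
  top 6b → 0x37 → lsl [RR]
  [9:7] rd=5 = x5
  [6:4] rs=5 = x5

x5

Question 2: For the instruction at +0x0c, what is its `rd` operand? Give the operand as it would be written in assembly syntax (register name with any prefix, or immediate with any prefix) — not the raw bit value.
x7

[0c] fa 3b → 0x3bfa
  top 6b → 0xe → adi [RI]
  rd@[9:7]=0x7 ⇒ x7
  imm@[6:0]=0x7a ⇒ #122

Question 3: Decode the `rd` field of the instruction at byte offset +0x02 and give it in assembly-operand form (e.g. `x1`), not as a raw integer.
x1

[02] 86 24 → 0x2486
  opcode bits[15:10]=0x9: cpi/RI
  rd@[9:7]=0x1 ⇒ x1
  imm@[6:0]=0x6 ⇒ #6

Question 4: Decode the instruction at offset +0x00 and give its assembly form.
jnz #8

+0x00: 08 4c ⇒ word 0x4c08 (little)
  top 6b → 0x13 → jnz [J]
  imm: (w>>0)&0x3ff=0x8 → #8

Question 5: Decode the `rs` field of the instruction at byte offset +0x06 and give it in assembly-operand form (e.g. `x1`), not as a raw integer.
x5

off 0x06: read d0 ca as little → 0xcad0
  opcode bits[15:10]=0x32: eor/RR
  rd: (w>>7)&0x7=0x5 → x5
  rs: (w>>4)&0x7=0x5 → x5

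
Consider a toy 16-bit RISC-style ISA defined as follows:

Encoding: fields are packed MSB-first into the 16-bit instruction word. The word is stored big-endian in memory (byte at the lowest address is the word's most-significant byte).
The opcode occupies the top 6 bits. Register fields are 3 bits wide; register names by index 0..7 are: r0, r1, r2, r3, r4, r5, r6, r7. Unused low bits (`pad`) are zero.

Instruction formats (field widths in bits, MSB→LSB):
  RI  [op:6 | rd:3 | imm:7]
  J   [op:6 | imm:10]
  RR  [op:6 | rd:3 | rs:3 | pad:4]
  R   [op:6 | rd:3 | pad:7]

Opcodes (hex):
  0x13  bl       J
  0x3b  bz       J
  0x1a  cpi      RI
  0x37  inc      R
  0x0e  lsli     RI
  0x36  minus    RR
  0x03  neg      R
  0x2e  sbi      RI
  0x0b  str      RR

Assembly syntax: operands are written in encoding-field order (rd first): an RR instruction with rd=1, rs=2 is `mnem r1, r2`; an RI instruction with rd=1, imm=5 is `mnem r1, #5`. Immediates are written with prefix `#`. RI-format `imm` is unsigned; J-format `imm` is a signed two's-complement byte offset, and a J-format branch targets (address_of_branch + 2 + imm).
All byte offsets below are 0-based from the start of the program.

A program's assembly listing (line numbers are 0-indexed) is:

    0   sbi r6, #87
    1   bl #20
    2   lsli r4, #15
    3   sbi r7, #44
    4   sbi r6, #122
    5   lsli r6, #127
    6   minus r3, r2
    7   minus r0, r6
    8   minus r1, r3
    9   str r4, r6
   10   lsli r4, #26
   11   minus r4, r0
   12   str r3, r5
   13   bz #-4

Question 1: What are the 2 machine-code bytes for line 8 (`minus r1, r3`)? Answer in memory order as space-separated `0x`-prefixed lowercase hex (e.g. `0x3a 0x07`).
8. minus fields op=0x36:6|rd=1:3|rs=3:3|pad=0:4 → word d8b0h → d8 b0

0xd8 0xb0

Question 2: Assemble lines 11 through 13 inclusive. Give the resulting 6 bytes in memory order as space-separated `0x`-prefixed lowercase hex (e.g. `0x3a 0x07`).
0xda 0x00 0x2d 0xd0 0xef 0xfc

line 11 (minus): pack op=0x36:6|rd=4:3|rs=0:3|pad=0:4 = 0xda00; big→ da 00
line 12 (str): pack op=0xb:6|rd=3:3|rs=5:3|pad=0:4 = 0x2dd0; big→ 2d d0
line 13 (bz): pack op=0x3b:6|imm=-4:10 = 0xeffc; big→ ef fc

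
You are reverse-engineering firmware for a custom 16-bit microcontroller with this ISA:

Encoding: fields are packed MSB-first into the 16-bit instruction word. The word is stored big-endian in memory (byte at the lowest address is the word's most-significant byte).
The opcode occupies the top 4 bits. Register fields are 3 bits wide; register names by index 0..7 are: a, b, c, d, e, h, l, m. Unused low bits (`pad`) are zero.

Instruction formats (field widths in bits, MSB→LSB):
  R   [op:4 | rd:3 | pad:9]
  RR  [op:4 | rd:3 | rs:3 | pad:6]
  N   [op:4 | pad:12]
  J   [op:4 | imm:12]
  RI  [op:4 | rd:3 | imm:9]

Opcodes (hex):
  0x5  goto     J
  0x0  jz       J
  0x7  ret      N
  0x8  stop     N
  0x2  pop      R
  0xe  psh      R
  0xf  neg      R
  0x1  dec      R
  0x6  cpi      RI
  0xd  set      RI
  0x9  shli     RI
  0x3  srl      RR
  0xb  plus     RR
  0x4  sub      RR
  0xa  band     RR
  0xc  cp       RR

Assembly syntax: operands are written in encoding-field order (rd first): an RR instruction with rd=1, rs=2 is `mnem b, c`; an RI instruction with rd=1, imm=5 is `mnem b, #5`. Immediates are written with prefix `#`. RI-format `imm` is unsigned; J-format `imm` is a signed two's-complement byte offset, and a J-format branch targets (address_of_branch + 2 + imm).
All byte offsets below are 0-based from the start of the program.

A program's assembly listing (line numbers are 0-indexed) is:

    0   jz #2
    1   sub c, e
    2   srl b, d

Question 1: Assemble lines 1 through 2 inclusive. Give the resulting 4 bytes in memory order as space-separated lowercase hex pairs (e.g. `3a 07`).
45 00 32 c0

L1: sub op=0x4:4|rd=2:3|rs=4:3|pad=0:6 ⇒ 0x4500 ⇒ big 45 00
L2: srl op=0x3:4|rd=1:3|rs=3:3|pad=0:6 ⇒ 0x32c0 ⇒ big 32 c0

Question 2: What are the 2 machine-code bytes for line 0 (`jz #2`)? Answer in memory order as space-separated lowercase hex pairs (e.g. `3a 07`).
00 02

line 0 (jz): pack op=0x0:4|imm=2:12 = 0x0002; big→ 00 02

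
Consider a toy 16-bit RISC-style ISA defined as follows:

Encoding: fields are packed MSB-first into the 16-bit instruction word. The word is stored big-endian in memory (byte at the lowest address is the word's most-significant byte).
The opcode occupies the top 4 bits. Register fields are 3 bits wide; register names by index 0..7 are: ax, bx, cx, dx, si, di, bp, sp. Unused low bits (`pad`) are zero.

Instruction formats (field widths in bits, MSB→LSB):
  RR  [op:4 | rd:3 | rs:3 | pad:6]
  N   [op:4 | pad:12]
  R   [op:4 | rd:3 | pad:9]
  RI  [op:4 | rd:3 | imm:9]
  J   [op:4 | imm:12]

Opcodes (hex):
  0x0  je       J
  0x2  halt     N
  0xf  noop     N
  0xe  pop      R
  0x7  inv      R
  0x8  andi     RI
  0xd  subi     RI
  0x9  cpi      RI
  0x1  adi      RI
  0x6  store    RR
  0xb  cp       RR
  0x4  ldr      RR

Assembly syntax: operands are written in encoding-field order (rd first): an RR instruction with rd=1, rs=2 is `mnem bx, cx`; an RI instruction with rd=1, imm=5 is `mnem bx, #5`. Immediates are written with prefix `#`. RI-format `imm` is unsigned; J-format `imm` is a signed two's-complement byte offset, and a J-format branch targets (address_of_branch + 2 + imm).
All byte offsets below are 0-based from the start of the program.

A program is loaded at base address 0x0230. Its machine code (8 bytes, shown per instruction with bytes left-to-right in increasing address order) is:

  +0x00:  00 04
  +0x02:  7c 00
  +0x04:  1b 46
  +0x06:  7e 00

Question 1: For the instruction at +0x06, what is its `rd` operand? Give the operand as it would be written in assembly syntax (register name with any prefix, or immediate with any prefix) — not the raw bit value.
[06] 7e 00 → 0x7e00
  opcode bits[15:12]=0x7: inv/R
  [11:9] rd=7 = sp

sp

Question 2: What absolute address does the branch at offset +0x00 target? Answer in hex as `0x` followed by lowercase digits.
0x0236

+0x00: 00 04 ⇒ word 0x0004 (big)
  op=0x0004>>12=0x0 ⇒ je (J)
  imm@[11:0]=0x4 ⇒ #4
  target = base 0x0230 + off 0x00 + 2 + imm 4 = 0x0236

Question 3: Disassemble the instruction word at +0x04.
+0x04: 1b 46 ⇒ word 0x1b46 (big)
  opcode bits[15:12]=0x1: adi/RI
  rd: (w>>9)&0x7=0x5 → di
  imm: (w>>0)&0x1ff=0x146 → #326

adi di, #326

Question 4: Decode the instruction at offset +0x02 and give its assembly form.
inv bp

[02] 7c 00 → 0x7c00
  top 4b → 0x7 → inv [R]
  [11:9] rd=6 = bp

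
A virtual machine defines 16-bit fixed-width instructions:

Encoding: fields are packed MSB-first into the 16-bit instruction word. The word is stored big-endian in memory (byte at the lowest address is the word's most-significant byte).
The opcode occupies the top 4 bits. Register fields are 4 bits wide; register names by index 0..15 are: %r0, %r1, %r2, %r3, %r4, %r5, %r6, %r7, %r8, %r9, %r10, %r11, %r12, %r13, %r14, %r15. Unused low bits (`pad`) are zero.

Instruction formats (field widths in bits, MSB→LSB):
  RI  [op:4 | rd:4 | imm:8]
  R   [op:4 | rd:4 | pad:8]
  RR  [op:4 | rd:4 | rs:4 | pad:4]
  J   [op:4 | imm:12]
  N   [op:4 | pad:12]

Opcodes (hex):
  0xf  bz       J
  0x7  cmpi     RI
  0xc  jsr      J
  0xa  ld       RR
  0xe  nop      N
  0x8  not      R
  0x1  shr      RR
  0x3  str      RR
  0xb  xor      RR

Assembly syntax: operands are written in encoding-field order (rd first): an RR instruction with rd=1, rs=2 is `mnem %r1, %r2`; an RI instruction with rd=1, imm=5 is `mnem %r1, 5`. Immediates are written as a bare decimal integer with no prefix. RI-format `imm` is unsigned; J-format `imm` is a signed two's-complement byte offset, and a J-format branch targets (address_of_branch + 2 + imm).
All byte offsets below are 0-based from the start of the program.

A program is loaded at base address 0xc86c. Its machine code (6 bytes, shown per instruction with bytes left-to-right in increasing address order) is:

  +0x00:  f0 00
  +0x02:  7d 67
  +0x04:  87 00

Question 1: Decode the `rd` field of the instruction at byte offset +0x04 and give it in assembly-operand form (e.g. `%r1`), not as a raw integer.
+0x04: 87 00 ⇒ word 0x8700 (big)
  opcode bits[15:12]=0x8: not/R
  [11:8] rd=7 = %r7

%r7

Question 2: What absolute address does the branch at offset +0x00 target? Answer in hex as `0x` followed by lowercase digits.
0xc86e

+0x00: f0 00 ⇒ word 0xf000 (big)
  opcode bits[15:12]=0xf: bz/J
  imm: (w>>0)&0xfff=0x0 → 0
  target = base 0xc86c + off 0x00 + 2 + imm 0 = 0xc86e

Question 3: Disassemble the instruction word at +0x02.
+0x02: 7d 67 ⇒ word 0x7d67 (big)
  op=0x7d67>>12=0x7 ⇒ cmpi (RI)
  rd@[11:8]=0xd ⇒ %r13
  imm@[7:0]=0x67 ⇒ 103

cmpi %r13, 103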